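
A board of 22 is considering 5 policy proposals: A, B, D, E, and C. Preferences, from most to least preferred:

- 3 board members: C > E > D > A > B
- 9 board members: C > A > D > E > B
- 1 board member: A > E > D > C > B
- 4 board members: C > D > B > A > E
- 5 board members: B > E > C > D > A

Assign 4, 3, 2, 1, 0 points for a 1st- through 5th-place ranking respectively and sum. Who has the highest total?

A: 3·1 + 9·3 + 1·4 + 4·1 + 5·0 = 38
B: 3·0 + 9·0 + 1·0 + 4·2 + 5·4 = 28
D: 3·2 + 9·2 + 1·2 + 4·3 + 5·1 = 43
E: 3·3 + 9·1 + 1·3 + 4·0 + 5·3 = 36
C: 3·4 + 9·4 + 1·1 + 4·4 + 5·2 = 75
C has the highest Borda score (75).

C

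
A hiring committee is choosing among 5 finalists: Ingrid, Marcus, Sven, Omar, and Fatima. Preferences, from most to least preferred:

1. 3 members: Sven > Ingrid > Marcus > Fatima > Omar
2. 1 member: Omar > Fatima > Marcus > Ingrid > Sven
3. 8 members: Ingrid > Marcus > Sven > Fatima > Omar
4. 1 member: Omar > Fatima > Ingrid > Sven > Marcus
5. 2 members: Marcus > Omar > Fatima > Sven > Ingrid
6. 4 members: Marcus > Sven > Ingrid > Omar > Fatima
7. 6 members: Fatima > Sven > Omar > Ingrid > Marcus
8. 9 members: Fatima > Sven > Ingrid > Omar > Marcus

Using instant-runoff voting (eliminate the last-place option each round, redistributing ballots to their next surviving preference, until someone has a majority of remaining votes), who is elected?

Round 1: Ingrid 8, Marcus 6, Sven 3, Omar 2, Fatima 15. Eliminate Omar.
Round 2: Ingrid 8, Marcus 6, Sven 3, Fatima 17. Eliminate Sven.
Round 3: Ingrid 11, Marcus 6, Fatima 17. Eliminate Marcus.
Round 4: Ingrid 15, Fatima 19. Fatima has a majority.

Fatima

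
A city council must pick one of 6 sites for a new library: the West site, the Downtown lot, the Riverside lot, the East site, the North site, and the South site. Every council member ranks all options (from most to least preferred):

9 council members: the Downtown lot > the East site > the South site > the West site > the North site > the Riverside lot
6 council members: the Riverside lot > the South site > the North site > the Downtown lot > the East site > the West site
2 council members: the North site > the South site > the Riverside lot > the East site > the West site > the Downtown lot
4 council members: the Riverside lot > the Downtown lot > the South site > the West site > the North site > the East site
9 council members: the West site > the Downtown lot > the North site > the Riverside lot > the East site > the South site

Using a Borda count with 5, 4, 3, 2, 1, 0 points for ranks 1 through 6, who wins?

the Downtown lot

the West site: 9·2 + 6·0 + 2·1 + 4·2 + 9·5 = 73
the Downtown lot: 9·5 + 6·2 + 2·0 + 4·4 + 9·4 = 109
the Riverside lot: 9·0 + 6·5 + 2·3 + 4·5 + 9·2 = 74
the East site: 9·4 + 6·1 + 2·2 + 4·0 + 9·1 = 55
the North site: 9·1 + 6·3 + 2·5 + 4·1 + 9·3 = 68
the South site: 9·3 + 6·4 + 2·4 + 4·3 + 9·0 = 71
the Downtown lot has the highest Borda score (109).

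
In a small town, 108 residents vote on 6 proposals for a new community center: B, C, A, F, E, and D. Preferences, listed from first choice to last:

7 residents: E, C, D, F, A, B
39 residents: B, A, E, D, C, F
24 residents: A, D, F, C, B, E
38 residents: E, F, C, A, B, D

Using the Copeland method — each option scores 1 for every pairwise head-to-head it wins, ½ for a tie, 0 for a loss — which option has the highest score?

A

B: beats E and D; loses to C, A, and F → score 2.
C: beats B; loses to A, F, E, and D → score 1.
A: beats B, C, F, E, and D → score 5.
F: beats B and C; loses to A, E, and D → score 2.
E: beats C, F, and D; loses to B and A → score 3.
D: beats C and F; loses to B, A, and E → score 2.
A has the best pairwise record.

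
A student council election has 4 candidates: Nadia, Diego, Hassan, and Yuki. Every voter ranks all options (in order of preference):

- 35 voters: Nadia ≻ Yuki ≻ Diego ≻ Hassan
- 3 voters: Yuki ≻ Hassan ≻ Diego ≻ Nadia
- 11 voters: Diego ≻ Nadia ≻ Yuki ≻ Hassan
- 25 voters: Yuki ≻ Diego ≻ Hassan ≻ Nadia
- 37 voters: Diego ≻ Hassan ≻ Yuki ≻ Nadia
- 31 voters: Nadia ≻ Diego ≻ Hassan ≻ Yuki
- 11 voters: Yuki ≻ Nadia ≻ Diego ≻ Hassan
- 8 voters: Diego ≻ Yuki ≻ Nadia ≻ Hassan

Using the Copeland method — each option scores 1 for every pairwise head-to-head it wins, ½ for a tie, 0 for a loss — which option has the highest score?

Diego

Nadia: beats Hassan; loses to Diego and Yuki → score 1.
Diego: beats Nadia, Hassan, and Yuki → score 3.
Hassan: loses to Nadia, Diego, and Yuki → score 0.
Yuki: beats Nadia and Hassan; loses to Diego → score 2.
Diego has the best pairwise record.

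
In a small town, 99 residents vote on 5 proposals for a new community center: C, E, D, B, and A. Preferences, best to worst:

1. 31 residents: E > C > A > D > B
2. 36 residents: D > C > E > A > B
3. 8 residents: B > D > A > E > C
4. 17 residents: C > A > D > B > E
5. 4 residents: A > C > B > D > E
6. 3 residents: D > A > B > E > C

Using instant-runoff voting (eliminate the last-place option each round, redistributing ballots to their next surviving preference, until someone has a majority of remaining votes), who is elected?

Round 1: C 17, E 31, D 39, B 8, A 4. Eliminate A.
Round 2: C 21, E 31, D 39, B 8. Eliminate B.
Round 3: C 21, E 31, D 47. Eliminate C.
Round 4: E 31, D 68. D has a majority.

D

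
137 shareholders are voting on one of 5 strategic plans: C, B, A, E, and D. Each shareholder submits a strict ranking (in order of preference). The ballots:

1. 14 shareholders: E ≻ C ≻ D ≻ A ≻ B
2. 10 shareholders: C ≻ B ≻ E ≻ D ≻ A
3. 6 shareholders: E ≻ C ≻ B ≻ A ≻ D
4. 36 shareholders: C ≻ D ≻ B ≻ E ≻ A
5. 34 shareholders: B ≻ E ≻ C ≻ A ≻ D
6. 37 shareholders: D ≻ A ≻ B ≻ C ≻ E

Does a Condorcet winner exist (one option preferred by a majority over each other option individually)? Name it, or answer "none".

Checking pairwise contests:
B beats C 71–66.
D beats B 87–50.
C beats A 100–37.
C beats E 83–54.
C beats D 100–37.
Every option loses at least one head-to-head, so there is no Condorcet winner.

none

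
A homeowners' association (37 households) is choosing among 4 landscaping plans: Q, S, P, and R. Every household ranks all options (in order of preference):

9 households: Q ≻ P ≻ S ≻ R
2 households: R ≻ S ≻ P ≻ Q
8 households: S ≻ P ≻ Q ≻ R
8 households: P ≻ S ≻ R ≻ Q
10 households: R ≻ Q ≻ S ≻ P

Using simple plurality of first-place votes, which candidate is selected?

First-place votes: Q 9, S 8, P 8, R 12.
R has the most first-place votes.

R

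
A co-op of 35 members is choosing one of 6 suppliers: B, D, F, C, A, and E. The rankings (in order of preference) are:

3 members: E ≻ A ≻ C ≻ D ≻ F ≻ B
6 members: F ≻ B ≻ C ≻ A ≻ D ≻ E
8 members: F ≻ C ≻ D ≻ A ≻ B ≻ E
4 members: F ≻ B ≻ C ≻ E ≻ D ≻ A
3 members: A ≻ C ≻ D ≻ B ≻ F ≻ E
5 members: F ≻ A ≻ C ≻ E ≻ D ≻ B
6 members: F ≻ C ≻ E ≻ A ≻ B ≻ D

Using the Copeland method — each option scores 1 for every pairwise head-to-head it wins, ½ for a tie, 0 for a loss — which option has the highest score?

B: beats E; loses to D, F, C, and A → score 1.
D: beats B; loses to F, C, A, and E → score 1.
F: beats B, D, C, A, and E → score 5.
C: beats B, D, A, and E; loses to F → score 4.
A: beats B, D, and E; loses to F and C → score 3.
E: beats D; loses to B, F, C, and A → score 1.
F has the best pairwise record.

F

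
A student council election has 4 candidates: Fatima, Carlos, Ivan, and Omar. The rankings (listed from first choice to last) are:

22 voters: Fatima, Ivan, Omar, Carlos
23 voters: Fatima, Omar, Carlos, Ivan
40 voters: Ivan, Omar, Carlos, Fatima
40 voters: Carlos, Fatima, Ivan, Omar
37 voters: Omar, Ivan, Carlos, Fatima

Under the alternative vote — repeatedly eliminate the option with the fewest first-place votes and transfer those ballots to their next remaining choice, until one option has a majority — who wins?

Round 1: Fatima 45, Carlos 40, Ivan 40, Omar 37. Eliminate Omar.
Round 2: Fatima 45, Carlos 40, Ivan 77. Eliminate Carlos.
Round 3: Fatima 85, Ivan 77. Fatima has a majority.

Fatima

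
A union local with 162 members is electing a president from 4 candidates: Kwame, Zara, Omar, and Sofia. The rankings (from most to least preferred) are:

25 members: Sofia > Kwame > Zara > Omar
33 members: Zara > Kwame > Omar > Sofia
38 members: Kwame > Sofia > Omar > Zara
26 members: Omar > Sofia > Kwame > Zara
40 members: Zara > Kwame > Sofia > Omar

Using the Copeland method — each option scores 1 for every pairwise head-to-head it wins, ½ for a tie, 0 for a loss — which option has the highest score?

Kwame

Kwame: beats Zara, Omar, and Sofia → score 3.
Zara: beats Omar; loses to Kwame and Sofia → score 1.
Omar: loses to Kwame, Zara, and Sofia → score 0.
Sofia: beats Zara and Omar; loses to Kwame → score 2.
Kwame has the best pairwise record.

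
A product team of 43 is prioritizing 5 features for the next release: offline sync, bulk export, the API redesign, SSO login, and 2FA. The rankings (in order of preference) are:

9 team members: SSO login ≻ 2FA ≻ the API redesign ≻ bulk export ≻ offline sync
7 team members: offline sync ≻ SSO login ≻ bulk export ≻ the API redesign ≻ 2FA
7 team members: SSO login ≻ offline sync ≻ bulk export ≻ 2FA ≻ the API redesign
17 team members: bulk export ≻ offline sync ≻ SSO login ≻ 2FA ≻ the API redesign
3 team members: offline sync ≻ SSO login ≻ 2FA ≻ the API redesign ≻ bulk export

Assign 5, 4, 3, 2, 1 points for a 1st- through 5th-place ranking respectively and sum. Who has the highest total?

offline sync: 9·1 + 7·5 + 7·4 + 17·4 + 3·5 = 155
bulk export: 9·2 + 7·3 + 7·3 + 17·5 + 3·1 = 148
the API redesign: 9·3 + 7·2 + 7·1 + 17·1 + 3·2 = 71
SSO login: 9·5 + 7·4 + 7·5 + 17·3 + 3·4 = 171
2FA: 9·4 + 7·1 + 7·2 + 17·2 + 3·3 = 100
SSO login has the highest Borda score (171).

SSO login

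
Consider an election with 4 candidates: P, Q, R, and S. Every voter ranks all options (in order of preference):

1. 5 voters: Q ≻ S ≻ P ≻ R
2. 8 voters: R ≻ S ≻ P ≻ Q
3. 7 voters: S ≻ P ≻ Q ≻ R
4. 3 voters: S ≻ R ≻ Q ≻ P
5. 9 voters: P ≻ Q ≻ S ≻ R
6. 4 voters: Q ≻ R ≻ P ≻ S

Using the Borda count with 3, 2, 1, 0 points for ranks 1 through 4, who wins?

S

P: 5·1 + 8·1 + 7·2 + 3·0 + 9·3 + 4·1 = 58
Q: 5·3 + 8·0 + 7·1 + 3·1 + 9·2 + 4·3 = 55
R: 5·0 + 8·3 + 7·0 + 3·2 + 9·0 + 4·2 = 38
S: 5·2 + 8·2 + 7·3 + 3·3 + 9·1 + 4·0 = 65
S has the highest Borda score (65).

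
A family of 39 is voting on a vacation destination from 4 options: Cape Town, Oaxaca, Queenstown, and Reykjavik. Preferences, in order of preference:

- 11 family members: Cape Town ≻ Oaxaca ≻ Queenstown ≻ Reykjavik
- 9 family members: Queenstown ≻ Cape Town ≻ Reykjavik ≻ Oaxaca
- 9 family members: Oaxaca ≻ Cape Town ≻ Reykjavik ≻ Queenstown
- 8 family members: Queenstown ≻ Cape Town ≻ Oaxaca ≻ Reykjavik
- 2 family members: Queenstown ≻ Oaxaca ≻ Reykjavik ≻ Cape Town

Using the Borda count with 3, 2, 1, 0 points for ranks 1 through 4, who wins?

Cape Town

Cape Town: 11·3 + 9·2 + 9·2 + 8·2 + 2·0 = 85
Oaxaca: 11·2 + 9·0 + 9·3 + 8·1 + 2·2 = 61
Queenstown: 11·1 + 9·3 + 9·0 + 8·3 + 2·3 = 68
Reykjavik: 11·0 + 9·1 + 9·1 + 8·0 + 2·1 = 20
Cape Town has the highest Borda score (85).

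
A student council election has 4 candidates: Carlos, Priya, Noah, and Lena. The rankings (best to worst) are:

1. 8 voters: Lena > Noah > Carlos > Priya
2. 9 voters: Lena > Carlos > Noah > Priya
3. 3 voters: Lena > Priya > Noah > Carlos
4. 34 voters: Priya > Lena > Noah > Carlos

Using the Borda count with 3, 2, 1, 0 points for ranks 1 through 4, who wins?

Carlos: 8·1 + 9·2 + 3·0 + 34·0 = 26
Priya: 8·0 + 9·0 + 3·2 + 34·3 = 108
Noah: 8·2 + 9·1 + 3·1 + 34·1 = 62
Lena: 8·3 + 9·3 + 3·3 + 34·2 = 128
Lena has the highest Borda score (128).

Lena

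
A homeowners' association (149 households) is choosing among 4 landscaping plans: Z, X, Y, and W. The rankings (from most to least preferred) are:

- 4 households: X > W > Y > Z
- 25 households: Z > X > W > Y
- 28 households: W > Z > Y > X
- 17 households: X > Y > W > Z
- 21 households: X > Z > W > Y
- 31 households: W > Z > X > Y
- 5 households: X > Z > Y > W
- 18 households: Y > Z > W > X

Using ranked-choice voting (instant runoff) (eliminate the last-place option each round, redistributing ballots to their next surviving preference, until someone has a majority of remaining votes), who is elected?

W

Round 1: Z 25, X 47, Y 18, W 59. Eliminate Y.
Round 2: Z 43, X 47, W 59. Eliminate Z.
Round 3: X 72, W 77. W has a majority.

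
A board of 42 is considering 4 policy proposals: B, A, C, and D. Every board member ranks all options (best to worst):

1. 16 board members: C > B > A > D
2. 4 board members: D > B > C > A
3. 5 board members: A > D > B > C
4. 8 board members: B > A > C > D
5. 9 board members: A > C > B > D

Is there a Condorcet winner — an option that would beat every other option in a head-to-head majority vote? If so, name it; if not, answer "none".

none

Checking pairwise contests:
C beats B 25–17.
B beats A 28–14.
A beats C 22–20.
B beats D 33–9.
Every option loses at least one head-to-head, so there is no Condorcet winner.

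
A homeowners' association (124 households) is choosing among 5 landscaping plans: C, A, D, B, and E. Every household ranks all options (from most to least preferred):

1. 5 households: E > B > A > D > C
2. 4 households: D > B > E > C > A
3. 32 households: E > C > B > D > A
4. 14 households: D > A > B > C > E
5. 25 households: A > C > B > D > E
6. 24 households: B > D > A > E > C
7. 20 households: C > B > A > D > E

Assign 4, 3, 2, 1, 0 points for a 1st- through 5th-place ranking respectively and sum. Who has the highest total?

C: 5·0 + 4·1 + 32·3 + 14·1 + 25·3 + 24·0 + 20·4 = 269
A: 5·2 + 4·0 + 32·0 + 14·3 + 25·4 + 24·2 + 20·2 = 240
D: 5·1 + 4·4 + 32·1 + 14·4 + 25·1 + 24·3 + 20·1 = 226
B: 5·3 + 4·3 + 32·2 + 14·2 + 25·2 + 24·4 + 20·3 = 325
E: 5·4 + 4·2 + 32·4 + 14·0 + 25·0 + 24·1 + 20·0 = 180
B has the highest Borda score (325).

B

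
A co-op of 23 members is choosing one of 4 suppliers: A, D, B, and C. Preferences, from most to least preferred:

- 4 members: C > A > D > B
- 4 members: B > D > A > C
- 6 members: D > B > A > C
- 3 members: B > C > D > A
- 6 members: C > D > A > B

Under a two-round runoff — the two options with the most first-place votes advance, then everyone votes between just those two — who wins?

B

Round 1 first-place votes: A 0, D 6, B 7, C 10.
C and B advance.
Runoff: C is preferred to B by 10 voters; B by 13.
B wins the runoff.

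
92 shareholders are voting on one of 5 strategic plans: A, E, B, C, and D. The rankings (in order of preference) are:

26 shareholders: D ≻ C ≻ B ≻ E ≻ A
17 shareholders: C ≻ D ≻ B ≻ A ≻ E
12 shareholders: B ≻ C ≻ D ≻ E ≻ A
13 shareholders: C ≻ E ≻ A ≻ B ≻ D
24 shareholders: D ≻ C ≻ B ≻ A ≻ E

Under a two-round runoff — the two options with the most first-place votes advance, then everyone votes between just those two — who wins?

D

Round 1 first-place votes: A 0, E 0, B 12, C 30, D 50.
D and C advance.
Runoff: D is preferred to C by 50 voters; C by 42.
D wins the runoff.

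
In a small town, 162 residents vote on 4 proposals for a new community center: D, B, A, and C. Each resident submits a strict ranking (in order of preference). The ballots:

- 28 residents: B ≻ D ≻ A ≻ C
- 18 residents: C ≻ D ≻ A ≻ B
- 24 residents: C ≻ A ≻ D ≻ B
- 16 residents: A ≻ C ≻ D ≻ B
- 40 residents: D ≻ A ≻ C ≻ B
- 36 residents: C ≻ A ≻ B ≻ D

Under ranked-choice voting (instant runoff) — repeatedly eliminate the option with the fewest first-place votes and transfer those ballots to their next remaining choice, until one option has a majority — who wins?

C

Round 1: D 40, B 28, A 16, C 78. Eliminate A.
Round 2: D 40, B 28, C 94. C has a majority.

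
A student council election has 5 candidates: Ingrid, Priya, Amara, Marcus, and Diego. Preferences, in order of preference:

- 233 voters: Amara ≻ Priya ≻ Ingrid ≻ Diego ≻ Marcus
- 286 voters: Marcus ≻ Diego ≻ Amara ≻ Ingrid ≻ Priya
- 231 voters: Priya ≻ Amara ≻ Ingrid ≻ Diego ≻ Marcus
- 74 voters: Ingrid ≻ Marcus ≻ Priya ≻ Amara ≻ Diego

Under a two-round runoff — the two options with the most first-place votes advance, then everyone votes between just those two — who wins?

Amara

Round 1 first-place votes: Ingrid 74, Priya 231, Amara 233, Marcus 286, Diego 0.
Marcus and Amara advance.
Runoff: Marcus is preferred to Amara by 360 voters; Amara by 464.
Amara wins the runoff.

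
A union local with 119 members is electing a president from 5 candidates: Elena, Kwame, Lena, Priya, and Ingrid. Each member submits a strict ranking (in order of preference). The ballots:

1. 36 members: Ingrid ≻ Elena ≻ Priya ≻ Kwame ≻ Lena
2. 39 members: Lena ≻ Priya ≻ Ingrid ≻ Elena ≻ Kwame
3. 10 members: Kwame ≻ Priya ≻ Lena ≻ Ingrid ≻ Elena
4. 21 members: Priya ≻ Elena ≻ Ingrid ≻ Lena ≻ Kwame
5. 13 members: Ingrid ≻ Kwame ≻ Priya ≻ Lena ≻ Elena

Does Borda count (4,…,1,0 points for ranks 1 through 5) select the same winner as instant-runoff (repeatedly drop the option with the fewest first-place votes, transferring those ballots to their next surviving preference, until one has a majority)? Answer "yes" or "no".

Borda — scores: Elena 210, Kwame 115, Lena 210, Priya 329, Ingrid 326. Winner: Priya.
Instant-runoff — R1 Elena 0, Kwame 10, Lena 39, Priya 21, Ingrid 49 (Elena out); R2 Kwame 10, Lena 39, Priya 21, Ingrid 49 (Kwame out); R3 Lena 39, Priya 31, Ingrid 49 (Priya out); R4 Lena 49, Ingrid 70 (Ingrid winner). Winner: Ingrid.
The two methods disagree.

no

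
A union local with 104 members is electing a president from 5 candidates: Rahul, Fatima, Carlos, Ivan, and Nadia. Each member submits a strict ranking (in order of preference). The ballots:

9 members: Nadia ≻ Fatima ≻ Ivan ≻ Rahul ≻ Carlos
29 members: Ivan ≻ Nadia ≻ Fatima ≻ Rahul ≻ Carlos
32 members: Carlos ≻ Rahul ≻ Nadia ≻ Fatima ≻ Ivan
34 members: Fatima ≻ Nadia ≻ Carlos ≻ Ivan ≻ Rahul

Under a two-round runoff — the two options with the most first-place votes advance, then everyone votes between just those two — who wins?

Round 1 first-place votes: Rahul 0, Fatima 34, Carlos 32, Ivan 29, Nadia 9.
Fatima and Carlos advance.
Runoff: Fatima is preferred to Carlos by 72 voters; Carlos by 32.
Fatima wins the runoff.

Fatima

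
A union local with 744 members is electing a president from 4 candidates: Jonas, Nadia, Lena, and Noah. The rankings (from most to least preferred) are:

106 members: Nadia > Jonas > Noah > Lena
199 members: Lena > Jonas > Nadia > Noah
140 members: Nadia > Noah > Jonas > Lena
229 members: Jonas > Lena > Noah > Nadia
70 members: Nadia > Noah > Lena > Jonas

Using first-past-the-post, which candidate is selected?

First-place votes: Jonas 229, Nadia 316, Lena 199, Noah 0.
Nadia has the most first-place votes.

Nadia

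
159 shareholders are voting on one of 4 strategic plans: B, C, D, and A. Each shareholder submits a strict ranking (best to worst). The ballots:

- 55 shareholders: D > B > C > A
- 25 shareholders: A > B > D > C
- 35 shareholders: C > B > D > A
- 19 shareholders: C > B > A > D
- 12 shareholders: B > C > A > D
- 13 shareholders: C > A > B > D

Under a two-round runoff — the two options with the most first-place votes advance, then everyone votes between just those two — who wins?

D

Round 1 first-place votes: B 12, C 67, D 55, A 25.
C and D advance.
Runoff: C is preferred to D by 79 voters; D by 80.
D wins the runoff.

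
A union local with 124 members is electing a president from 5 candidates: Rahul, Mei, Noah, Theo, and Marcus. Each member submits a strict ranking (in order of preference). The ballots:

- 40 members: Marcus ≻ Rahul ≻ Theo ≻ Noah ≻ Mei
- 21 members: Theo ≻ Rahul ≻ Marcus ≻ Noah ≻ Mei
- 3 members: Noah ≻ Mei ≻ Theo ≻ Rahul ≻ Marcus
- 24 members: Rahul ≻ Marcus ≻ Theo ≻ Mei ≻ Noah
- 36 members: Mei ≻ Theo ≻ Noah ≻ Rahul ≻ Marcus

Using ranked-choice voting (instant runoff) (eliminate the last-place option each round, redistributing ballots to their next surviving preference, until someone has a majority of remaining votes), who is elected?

Rahul

Round 1: Rahul 24, Mei 36, Noah 3, Theo 21, Marcus 40. Eliminate Noah.
Round 2: Rahul 24, Mei 39, Theo 21, Marcus 40. Eliminate Theo.
Round 3: Rahul 45, Mei 39, Marcus 40. Eliminate Mei.
Round 4: Rahul 84, Marcus 40. Rahul has a majority.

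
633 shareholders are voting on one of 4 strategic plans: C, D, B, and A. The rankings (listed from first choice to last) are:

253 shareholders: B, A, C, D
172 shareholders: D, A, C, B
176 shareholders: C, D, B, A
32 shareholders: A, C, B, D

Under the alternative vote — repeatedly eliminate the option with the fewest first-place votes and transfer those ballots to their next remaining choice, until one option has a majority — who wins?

Round 1: C 176, D 172, B 253, A 32. Eliminate A.
Round 2: C 208, D 172, B 253. Eliminate D.
Round 3: C 380, B 253. C has a majority.

C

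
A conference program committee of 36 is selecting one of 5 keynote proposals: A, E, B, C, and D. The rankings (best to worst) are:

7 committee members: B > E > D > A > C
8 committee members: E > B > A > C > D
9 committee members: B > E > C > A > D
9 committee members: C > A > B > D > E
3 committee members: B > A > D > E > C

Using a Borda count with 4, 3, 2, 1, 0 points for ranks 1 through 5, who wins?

A: 7·1 + 8·2 + 9·1 + 9·3 + 3·3 = 68
E: 7·3 + 8·4 + 9·3 + 9·0 + 3·1 = 83
B: 7·4 + 8·3 + 9·4 + 9·2 + 3·4 = 118
C: 7·0 + 8·1 + 9·2 + 9·4 + 3·0 = 62
D: 7·2 + 8·0 + 9·0 + 9·1 + 3·2 = 29
B has the highest Borda score (118).

B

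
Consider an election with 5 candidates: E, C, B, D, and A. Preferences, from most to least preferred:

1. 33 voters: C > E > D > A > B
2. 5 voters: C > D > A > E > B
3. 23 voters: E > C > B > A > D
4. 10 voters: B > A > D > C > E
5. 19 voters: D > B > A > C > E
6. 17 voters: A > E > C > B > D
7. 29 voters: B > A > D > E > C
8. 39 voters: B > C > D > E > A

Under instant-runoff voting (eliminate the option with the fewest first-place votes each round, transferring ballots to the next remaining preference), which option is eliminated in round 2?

Round 1: E 23, C 38, B 78, D 19, A 17. Eliminate A.
Round 2: E 40, C 38, B 78, D 19. Eliminate D.

D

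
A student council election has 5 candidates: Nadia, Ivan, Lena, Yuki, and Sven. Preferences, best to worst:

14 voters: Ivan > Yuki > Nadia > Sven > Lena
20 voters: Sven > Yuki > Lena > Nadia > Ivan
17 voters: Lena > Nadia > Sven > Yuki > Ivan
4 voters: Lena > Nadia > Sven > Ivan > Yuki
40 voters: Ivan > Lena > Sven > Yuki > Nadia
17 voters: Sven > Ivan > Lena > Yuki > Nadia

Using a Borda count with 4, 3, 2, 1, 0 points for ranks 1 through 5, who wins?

Sven

Nadia: 14·2 + 20·1 + 17·3 + 4·3 + 40·0 + 17·0 = 111
Ivan: 14·4 + 20·0 + 17·0 + 4·1 + 40·4 + 17·3 = 271
Lena: 14·0 + 20·2 + 17·4 + 4·4 + 40·3 + 17·2 = 278
Yuki: 14·3 + 20·3 + 17·1 + 4·0 + 40·1 + 17·1 = 176
Sven: 14·1 + 20·4 + 17·2 + 4·2 + 40·2 + 17·4 = 284
Sven has the highest Borda score (284).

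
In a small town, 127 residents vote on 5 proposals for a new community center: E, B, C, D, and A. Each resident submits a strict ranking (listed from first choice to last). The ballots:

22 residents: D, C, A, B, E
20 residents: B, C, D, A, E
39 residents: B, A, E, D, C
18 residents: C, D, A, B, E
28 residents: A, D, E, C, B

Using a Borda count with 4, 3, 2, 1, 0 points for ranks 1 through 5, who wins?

E: 22·0 + 20·0 + 39·2 + 18·0 + 28·2 = 134
B: 22·1 + 20·4 + 39·4 + 18·1 + 28·0 = 276
C: 22·3 + 20·3 + 39·0 + 18·4 + 28·1 = 226
D: 22·4 + 20·2 + 39·1 + 18·3 + 28·3 = 305
A: 22·2 + 20·1 + 39·3 + 18·2 + 28·4 = 329
A has the highest Borda score (329).

A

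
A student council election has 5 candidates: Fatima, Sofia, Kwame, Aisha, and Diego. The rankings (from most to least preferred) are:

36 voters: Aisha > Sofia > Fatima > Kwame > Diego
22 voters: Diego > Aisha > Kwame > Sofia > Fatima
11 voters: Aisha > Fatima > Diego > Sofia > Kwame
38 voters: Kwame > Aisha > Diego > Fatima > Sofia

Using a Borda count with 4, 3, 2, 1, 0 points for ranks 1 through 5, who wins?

Fatima: 36·2 + 22·0 + 11·3 + 38·1 = 143
Sofia: 36·3 + 22·1 + 11·1 + 38·0 = 141
Kwame: 36·1 + 22·2 + 11·0 + 38·4 = 232
Aisha: 36·4 + 22·3 + 11·4 + 38·3 = 368
Diego: 36·0 + 22·4 + 11·2 + 38·2 = 186
Aisha has the highest Borda score (368).

Aisha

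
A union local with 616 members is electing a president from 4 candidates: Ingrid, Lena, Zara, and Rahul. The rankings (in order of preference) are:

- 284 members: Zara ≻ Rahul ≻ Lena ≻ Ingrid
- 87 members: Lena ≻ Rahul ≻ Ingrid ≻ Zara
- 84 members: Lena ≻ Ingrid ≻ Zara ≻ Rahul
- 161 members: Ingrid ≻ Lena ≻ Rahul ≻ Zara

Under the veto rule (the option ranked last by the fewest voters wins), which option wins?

Last-place votes: Ingrid 284, Lena 0, Zara 248, Rahul 84.
Lena is ranked last by the fewest voters, so Lena wins.

Lena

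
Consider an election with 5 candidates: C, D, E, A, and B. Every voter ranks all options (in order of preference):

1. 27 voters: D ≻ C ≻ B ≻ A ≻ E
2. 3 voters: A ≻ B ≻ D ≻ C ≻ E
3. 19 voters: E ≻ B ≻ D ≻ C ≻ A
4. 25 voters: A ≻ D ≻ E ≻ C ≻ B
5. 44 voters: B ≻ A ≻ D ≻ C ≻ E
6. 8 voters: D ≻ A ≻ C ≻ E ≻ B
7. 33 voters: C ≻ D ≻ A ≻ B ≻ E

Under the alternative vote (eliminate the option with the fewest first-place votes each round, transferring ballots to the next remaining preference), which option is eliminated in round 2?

A

Round 1: C 33, D 35, E 19, A 28, B 44. Eliminate E.
Round 2: C 33, D 35, A 28, B 63. Eliminate A.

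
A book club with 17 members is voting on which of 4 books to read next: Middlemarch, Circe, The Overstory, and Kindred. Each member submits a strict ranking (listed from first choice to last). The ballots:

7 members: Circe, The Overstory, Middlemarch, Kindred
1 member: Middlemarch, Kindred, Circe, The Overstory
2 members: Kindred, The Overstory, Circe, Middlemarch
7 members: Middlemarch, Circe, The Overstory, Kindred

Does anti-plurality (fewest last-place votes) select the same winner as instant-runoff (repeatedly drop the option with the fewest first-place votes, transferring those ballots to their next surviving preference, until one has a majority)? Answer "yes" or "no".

yes

Anti-plurality — last-place votes: Middlemarch 2, Circe 0, The Overstory 1, Kindred 14. Winner: Circe.
Instant-runoff — R1 Middlemarch 8, Circe 7, The Overstory 0, Kindred 2 (The Overstory out); R2 Middlemarch 8, Circe 7, Kindred 2 (Kindred out); R3 Middlemarch 8, Circe 9 (Circe winner). Winner: Circe.
The two methods agree.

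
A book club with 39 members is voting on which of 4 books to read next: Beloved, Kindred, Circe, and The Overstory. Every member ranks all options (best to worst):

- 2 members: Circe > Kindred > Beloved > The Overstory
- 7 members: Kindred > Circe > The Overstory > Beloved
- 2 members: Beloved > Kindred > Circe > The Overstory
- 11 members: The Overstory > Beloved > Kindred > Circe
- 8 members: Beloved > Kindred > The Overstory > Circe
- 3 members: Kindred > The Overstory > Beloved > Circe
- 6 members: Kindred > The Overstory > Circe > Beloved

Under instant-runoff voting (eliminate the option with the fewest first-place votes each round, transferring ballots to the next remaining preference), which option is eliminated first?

Circe

Round 1: Beloved 10, Kindred 16, Circe 2, The Overstory 11. Eliminate Circe.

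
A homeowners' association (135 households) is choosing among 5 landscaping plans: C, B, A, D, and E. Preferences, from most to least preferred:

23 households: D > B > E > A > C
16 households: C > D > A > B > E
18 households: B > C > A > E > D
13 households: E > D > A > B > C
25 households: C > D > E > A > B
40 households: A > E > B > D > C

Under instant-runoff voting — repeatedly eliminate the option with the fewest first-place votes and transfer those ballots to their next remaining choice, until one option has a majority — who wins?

A

Round 1: C 41, B 18, A 40, D 23, E 13. Eliminate E.
Round 2: C 41, B 18, A 40, D 36. Eliminate B.
Round 3: C 59, A 40, D 36. Eliminate D.
Round 4: C 59, A 76. A has a majority.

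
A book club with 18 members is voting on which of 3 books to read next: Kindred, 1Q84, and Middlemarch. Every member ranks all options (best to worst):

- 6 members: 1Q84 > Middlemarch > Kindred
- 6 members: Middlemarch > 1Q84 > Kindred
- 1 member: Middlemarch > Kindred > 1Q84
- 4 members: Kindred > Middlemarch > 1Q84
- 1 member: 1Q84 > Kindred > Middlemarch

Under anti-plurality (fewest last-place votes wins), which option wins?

Middlemarch

Last-place votes: Kindred 12, 1Q84 5, Middlemarch 1.
Middlemarch is ranked last by the fewest voters, so Middlemarch wins.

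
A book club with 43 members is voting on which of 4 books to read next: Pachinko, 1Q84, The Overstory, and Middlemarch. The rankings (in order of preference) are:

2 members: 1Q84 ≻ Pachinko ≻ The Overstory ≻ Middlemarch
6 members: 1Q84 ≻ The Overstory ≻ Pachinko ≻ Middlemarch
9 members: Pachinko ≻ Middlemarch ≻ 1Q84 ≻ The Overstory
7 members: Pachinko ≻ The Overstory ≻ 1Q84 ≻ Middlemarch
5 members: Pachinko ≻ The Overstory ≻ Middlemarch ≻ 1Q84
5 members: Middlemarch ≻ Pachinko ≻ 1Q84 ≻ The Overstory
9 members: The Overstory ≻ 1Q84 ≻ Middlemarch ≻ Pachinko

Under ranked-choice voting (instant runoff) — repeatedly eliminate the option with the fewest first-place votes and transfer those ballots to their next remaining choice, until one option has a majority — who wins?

Pachinko

Round 1: Pachinko 21, 1Q84 8, The Overstory 9, Middlemarch 5. Eliminate Middlemarch.
Round 2: Pachinko 26, 1Q84 8, The Overstory 9. Pachinko has a majority.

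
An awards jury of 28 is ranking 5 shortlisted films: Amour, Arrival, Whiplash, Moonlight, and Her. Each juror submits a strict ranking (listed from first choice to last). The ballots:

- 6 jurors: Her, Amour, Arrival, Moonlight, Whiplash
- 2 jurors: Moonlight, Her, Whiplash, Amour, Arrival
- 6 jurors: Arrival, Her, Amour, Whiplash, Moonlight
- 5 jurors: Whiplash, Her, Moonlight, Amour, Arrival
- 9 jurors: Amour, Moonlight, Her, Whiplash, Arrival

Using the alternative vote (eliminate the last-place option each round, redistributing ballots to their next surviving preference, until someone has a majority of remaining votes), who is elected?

Round 1: Amour 9, Arrival 6, Whiplash 5, Moonlight 2, Her 6. Eliminate Moonlight.
Round 2: Amour 9, Arrival 6, Whiplash 5, Her 8. Eliminate Whiplash.
Round 3: Amour 9, Arrival 6, Her 13. Eliminate Arrival.
Round 4: Amour 9, Her 19. Her has a majority.

Her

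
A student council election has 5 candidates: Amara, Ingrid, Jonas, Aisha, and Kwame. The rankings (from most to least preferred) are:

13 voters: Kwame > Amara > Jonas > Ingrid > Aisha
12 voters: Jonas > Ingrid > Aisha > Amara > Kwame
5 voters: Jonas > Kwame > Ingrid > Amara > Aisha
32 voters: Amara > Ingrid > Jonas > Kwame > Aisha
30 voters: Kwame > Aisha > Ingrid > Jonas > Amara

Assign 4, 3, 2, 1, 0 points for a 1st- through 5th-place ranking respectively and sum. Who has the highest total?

Amara: 13·3 + 12·1 + 5·1 + 32·4 + 30·0 = 184
Ingrid: 13·1 + 12·3 + 5·2 + 32·3 + 30·2 = 215
Jonas: 13·2 + 12·4 + 5·4 + 32·2 + 30·1 = 188
Aisha: 13·0 + 12·2 + 5·0 + 32·0 + 30·3 = 114
Kwame: 13·4 + 12·0 + 5·3 + 32·1 + 30·4 = 219
Kwame has the highest Borda score (219).

Kwame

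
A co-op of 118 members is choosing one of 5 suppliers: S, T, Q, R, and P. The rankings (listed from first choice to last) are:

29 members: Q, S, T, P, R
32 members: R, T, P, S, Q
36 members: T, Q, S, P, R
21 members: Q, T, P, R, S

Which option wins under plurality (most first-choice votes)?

First-place votes: S 0, T 36, Q 50, R 32, P 0.
Q has the most first-place votes.

Q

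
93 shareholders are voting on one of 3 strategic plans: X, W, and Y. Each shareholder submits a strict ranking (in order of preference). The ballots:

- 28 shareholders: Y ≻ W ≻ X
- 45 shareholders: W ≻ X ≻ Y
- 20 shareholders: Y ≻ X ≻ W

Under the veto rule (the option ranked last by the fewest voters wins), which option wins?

W

Last-place votes: X 28, W 20, Y 45.
W is ranked last by the fewest voters, so W wins.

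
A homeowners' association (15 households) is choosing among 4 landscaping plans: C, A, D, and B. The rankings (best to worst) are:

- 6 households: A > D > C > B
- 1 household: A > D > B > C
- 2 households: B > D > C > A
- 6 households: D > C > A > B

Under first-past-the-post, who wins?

First-place votes: C 0, A 7, D 6, B 2.
A has the most first-place votes.

A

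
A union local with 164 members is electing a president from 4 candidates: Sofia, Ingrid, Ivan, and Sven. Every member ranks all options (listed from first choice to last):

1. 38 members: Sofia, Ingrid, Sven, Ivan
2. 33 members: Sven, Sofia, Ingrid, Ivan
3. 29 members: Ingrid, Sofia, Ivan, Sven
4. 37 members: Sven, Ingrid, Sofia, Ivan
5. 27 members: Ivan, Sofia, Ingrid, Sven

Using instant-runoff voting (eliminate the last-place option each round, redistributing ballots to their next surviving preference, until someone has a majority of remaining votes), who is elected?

Sofia

Round 1: Sofia 38, Ingrid 29, Ivan 27, Sven 70. Eliminate Ivan.
Round 2: Sofia 65, Ingrid 29, Sven 70. Eliminate Ingrid.
Round 3: Sofia 94, Sven 70. Sofia has a majority.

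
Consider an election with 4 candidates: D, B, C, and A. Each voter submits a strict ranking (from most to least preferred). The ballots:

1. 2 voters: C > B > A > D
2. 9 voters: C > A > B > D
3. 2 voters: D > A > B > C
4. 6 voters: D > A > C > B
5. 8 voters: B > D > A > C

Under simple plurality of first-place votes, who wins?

First-place votes: D 8, B 8, C 11, A 0.
C has the most first-place votes.

C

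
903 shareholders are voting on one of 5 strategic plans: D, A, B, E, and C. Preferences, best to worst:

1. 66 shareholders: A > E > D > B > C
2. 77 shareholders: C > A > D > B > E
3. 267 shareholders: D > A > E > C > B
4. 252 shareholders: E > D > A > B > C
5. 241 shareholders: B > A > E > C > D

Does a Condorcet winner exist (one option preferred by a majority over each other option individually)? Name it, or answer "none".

none

Checking pairwise contests:
E beats D 559–344.
D beats A 519–384.
D beats B 662–241.
A beats E 651–252.
D beats C 585–318.
Every option loses at least one head-to-head, so there is no Condorcet winner.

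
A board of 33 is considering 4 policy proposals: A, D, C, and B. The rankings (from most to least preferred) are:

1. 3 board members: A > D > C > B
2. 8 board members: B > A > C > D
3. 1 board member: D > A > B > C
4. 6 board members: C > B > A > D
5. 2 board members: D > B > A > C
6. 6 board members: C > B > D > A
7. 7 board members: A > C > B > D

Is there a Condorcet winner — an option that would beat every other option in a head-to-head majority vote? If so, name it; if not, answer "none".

none

Checking pairwise contests:
B beats A 22–11.
A beats D 24–9.
A beats C 21–12.
C beats B 22–11.
Every option loses at least one head-to-head, so there is no Condorcet winner.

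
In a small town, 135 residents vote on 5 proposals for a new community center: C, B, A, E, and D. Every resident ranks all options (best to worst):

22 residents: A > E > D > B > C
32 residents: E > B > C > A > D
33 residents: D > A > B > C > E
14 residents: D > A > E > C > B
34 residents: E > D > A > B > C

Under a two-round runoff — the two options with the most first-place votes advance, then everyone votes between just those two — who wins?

E

Round 1 first-place votes: C 0, B 0, A 22, E 66, D 47.
E and D advance.
Runoff: E is preferred to D by 88 voters; D by 47.
E wins the runoff.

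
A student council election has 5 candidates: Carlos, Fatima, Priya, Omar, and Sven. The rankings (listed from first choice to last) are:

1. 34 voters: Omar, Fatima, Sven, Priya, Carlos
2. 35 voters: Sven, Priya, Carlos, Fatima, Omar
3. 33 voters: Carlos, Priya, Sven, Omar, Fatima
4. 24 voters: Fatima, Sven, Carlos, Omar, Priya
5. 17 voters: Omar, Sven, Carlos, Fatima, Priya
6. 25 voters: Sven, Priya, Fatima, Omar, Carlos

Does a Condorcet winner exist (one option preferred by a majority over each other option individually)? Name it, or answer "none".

Sven

Sven vs Carlos: 135–33 for Sven.
Sven vs Fatima: 110–58 for Sven.
Sven vs Priya: 135–33 for Sven.
Sven vs Omar: 117–51 for Sven.
Sven beats every other option head-to-head.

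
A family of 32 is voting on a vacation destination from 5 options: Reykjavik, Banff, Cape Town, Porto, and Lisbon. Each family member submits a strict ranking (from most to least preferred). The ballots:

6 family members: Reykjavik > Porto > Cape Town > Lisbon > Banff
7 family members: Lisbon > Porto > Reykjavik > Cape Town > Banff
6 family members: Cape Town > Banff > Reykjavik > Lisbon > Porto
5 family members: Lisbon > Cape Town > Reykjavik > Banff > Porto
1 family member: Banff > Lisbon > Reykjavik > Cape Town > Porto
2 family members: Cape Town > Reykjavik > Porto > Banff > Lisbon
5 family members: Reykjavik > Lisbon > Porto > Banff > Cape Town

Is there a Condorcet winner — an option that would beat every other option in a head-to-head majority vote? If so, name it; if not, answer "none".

Reykjavik

Reykjavik vs Banff: 25–7 for Reykjavik.
Reykjavik vs Cape Town: 19–13 for Reykjavik.
Reykjavik vs Porto: 25–7 for Reykjavik.
Reykjavik vs Lisbon: 19–13 for Reykjavik.
Reykjavik beats every other option head-to-head.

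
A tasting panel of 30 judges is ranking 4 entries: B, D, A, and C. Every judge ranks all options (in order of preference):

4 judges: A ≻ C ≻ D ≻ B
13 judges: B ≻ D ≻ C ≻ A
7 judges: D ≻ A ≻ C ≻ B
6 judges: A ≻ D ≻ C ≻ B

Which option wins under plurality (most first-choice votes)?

First-place votes: B 13, D 7, A 10, C 0.
B has the most first-place votes.

B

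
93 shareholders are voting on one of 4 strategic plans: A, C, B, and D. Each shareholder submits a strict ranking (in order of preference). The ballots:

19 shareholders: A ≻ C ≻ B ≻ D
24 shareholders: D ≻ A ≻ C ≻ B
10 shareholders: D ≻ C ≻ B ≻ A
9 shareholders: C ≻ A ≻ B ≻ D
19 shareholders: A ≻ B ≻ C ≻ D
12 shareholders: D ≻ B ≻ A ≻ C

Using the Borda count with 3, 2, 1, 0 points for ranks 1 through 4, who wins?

A: 19·3 + 24·2 + 10·0 + 9·2 + 19·3 + 12·1 = 192
C: 19·2 + 24·1 + 10·2 + 9·3 + 19·1 + 12·0 = 128
B: 19·1 + 24·0 + 10·1 + 9·1 + 19·2 + 12·2 = 100
D: 19·0 + 24·3 + 10·3 + 9·0 + 19·0 + 12·3 = 138
A has the highest Borda score (192).

A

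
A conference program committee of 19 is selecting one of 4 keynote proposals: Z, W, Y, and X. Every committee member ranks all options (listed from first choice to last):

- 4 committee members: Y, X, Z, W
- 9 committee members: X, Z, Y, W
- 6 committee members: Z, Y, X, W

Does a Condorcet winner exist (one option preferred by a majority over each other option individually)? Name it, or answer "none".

none

Checking pairwise contests:
X beats Z 13–6.
Z beats W 19–0.
Z beats Y 15–4.
Y beats X 10–9.
Every option loses at least one head-to-head, so there is no Condorcet winner.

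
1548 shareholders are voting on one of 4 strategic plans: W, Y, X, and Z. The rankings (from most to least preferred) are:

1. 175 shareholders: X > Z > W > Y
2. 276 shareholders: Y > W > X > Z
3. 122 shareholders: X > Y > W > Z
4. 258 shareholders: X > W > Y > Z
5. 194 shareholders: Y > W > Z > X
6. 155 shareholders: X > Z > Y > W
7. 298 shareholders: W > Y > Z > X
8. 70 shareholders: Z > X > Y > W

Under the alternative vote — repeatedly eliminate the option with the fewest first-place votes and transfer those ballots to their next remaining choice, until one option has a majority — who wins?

X

Round 1: W 298, Y 470, X 710, Z 70. Eliminate Z.
Round 2: W 298, Y 470, X 780. X has a majority.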